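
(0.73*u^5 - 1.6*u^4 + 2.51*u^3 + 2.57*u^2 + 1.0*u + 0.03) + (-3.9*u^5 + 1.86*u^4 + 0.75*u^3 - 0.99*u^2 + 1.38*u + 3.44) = -3.17*u^5 + 0.26*u^4 + 3.26*u^3 + 1.58*u^2 + 2.38*u + 3.47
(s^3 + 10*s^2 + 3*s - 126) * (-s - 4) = -s^4 - 14*s^3 - 43*s^2 + 114*s + 504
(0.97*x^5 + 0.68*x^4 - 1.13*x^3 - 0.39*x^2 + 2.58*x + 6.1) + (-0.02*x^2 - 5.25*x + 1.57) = 0.97*x^5 + 0.68*x^4 - 1.13*x^3 - 0.41*x^2 - 2.67*x + 7.67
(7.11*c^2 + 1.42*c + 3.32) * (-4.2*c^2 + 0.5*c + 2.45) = -29.862*c^4 - 2.409*c^3 + 4.1855*c^2 + 5.139*c + 8.134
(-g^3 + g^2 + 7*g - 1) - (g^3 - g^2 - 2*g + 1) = -2*g^3 + 2*g^2 + 9*g - 2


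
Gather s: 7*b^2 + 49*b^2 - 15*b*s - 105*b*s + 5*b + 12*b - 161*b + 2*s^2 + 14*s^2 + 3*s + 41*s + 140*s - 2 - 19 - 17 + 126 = 56*b^2 - 144*b + 16*s^2 + s*(184 - 120*b) + 88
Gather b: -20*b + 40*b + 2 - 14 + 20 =20*b + 8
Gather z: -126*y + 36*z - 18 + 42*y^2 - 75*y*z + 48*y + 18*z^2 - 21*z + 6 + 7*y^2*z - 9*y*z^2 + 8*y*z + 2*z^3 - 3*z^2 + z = 42*y^2 - 78*y + 2*z^3 + z^2*(15 - 9*y) + z*(7*y^2 - 67*y + 16) - 12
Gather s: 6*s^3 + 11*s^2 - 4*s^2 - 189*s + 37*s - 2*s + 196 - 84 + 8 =6*s^3 + 7*s^2 - 154*s + 120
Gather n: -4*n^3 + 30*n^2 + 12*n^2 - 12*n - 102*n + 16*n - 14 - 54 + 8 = -4*n^3 + 42*n^2 - 98*n - 60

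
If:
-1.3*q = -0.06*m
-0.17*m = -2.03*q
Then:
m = 0.00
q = 0.00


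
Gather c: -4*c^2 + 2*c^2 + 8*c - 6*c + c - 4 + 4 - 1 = -2*c^2 + 3*c - 1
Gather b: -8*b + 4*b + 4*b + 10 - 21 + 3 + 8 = 0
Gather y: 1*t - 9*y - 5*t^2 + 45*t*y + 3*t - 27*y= -5*t^2 + 4*t + y*(45*t - 36)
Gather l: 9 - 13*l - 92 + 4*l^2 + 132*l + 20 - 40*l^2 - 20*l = -36*l^2 + 99*l - 63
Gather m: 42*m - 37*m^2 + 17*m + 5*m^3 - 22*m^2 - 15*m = 5*m^3 - 59*m^2 + 44*m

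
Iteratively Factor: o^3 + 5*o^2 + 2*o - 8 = (o + 4)*(o^2 + o - 2) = (o + 2)*(o + 4)*(o - 1)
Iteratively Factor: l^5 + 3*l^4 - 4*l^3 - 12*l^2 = (l - 2)*(l^4 + 5*l^3 + 6*l^2) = (l - 2)*(l + 2)*(l^3 + 3*l^2) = (l - 2)*(l + 2)*(l + 3)*(l^2) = l*(l - 2)*(l + 2)*(l + 3)*(l)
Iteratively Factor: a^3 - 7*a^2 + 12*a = (a - 4)*(a^2 - 3*a) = a*(a - 4)*(a - 3)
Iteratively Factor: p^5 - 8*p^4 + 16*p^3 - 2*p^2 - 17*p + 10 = (p - 2)*(p^4 - 6*p^3 + 4*p^2 + 6*p - 5) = (p - 2)*(p - 1)*(p^3 - 5*p^2 - p + 5) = (p - 2)*(p - 1)*(p + 1)*(p^2 - 6*p + 5) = (p - 5)*(p - 2)*(p - 1)*(p + 1)*(p - 1)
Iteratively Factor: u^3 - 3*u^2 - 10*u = (u)*(u^2 - 3*u - 10) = u*(u - 5)*(u + 2)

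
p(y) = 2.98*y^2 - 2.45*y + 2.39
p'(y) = 5.96*y - 2.45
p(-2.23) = 22.67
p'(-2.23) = -15.74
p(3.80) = 36.11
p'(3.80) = 20.20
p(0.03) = 2.32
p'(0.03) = -2.27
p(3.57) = 31.62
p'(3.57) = 18.83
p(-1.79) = 16.32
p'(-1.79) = -13.12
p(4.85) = 60.60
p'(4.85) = 26.46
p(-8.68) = 248.18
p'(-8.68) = -54.18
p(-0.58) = 4.81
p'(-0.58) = -5.91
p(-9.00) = 265.82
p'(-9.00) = -56.09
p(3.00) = 21.86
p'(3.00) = 15.43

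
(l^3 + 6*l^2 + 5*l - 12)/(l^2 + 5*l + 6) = (l^2 + 3*l - 4)/(l + 2)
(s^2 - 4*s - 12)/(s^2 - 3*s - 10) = (s - 6)/(s - 5)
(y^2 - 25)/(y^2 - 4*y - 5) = (y + 5)/(y + 1)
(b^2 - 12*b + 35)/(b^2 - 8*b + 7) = (b - 5)/(b - 1)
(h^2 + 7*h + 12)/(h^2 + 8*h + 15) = (h + 4)/(h + 5)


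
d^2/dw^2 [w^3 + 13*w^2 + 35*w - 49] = 6*w + 26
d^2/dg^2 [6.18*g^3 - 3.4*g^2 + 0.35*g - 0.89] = 37.08*g - 6.8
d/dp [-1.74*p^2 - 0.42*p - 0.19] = -3.48*p - 0.42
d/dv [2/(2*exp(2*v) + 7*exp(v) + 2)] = (-8*exp(v) - 14)*exp(v)/(2*exp(2*v) + 7*exp(v) + 2)^2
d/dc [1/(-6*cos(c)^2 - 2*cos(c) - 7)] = -2*(6*cos(c) + 1)*sin(c)/(6*cos(c)^2 + 2*cos(c) + 7)^2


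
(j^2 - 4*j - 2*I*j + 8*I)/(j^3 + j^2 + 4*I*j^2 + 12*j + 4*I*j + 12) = (j - 4)/(j^2 + j*(1 + 6*I) + 6*I)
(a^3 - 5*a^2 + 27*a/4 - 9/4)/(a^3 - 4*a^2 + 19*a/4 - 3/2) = (a - 3)/(a - 2)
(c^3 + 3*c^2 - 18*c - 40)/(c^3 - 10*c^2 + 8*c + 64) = (c + 5)/(c - 8)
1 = 1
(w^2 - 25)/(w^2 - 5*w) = (w + 5)/w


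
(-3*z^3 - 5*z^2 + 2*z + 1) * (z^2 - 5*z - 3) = -3*z^5 + 10*z^4 + 36*z^3 + 6*z^2 - 11*z - 3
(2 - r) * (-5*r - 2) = 5*r^2 - 8*r - 4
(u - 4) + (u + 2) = 2*u - 2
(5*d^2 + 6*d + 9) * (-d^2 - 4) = -5*d^4 - 6*d^3 - 29*d^2 - 24*d - 36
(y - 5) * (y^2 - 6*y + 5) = y^3 - 11*y^2 + 35*y - 25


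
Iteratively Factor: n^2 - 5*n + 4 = (n - 1)*(n - 4)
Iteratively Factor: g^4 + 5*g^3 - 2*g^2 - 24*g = (g + 4)*(g^3 + g^2 - 6*g) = (g + 3)*(g + 4)*(g^2 - 2*g) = (g - 2)*(g + 3)*(g + 4)*(g)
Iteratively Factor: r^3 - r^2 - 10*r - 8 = (r - 4)*(r^2 + 3*r + 2) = (r - 4)*(r + 2)*(r + 1)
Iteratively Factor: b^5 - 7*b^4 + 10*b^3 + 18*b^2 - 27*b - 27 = (b - 3)*(b^4 - 4*b^3 - 2*b^2 + 12*b + 9) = (b - 3)*(b + 1)*(b^3 - 5*b^2 + 3*b + 9) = (b - 3)^2*(b + 1)*(b^2 - 2*b - 3) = (b - 3)^3*(b + 1)*(b + 1)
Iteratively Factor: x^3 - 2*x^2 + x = (x - 1)*(x^2 - x) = (x - 1)^2*(x)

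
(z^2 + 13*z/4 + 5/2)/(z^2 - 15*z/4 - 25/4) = (z + 2)/(z - 5)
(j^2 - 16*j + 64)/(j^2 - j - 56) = (j - 8)/(j + 7)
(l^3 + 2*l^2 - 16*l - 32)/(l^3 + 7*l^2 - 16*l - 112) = (l + 2)/(l + 7)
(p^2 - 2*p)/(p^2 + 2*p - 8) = p/(p + 4)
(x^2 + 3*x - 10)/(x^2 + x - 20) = (x - 2)/(x - 4)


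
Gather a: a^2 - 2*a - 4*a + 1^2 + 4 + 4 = a^2 - 6*a + 9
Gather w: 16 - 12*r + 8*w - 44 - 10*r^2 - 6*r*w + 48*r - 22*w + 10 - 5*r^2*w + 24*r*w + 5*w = -10*r^2 + 36*r + w*(-5*r^2 + 18*r - 9) - 18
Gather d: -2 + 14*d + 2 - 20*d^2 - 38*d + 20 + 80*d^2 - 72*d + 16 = 60*d^2 - 96*d + 36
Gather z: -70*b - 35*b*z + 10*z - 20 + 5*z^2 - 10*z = -35*b*z - 70*b + 5*z^2 - 20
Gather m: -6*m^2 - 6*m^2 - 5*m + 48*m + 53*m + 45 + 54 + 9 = -12*m^2 + 96*m + 108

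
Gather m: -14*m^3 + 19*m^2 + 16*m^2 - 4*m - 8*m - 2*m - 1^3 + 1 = -14*m^3 + 35*m^2 - 14*m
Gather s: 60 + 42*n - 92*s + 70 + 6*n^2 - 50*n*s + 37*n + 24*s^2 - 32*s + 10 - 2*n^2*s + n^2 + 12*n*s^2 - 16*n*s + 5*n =7*n^2 + 84*n + s^2*(12*n + 24) + s*(-2*n^2 - 66*n - 124) + 140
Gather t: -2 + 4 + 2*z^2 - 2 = 2*z^2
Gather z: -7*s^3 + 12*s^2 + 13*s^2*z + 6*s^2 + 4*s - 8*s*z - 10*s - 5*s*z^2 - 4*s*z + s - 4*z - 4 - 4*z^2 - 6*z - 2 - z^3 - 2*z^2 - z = -7*s^3 + 18*s^2 - 5*s - z^3 + z^2*(-5*s - 6) + z*(13*s^2 - 12*s - 11) - 6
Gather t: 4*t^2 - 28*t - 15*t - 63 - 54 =4*t^2 - 43*t - 117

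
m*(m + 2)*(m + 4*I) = m^3 + 2*m^2 + 4*I*m^2 + 8*I*m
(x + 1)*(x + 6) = x^2 + 7*x + 6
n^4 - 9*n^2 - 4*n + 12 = (n - 3)*(n - 1)*(n + 2)^2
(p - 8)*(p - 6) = p^2 - 14*p + 48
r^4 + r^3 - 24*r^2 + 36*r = r*(r - 3)*(r - 2)*(r + 6)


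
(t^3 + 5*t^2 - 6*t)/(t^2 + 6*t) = t - 1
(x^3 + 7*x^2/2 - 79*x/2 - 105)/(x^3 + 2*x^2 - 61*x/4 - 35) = 2*(x^2 + x - 42)/(2*x^2 - x - 28)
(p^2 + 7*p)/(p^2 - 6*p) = (p + 7)/(p - 6)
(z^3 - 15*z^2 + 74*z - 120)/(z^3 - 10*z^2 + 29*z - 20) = (z - 6)/(z - 1)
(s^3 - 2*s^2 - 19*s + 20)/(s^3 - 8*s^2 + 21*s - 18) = (s^3 - 2*s^2 - 19*s + 20)/(s^3 - 8*s^2 + 21*s - 18)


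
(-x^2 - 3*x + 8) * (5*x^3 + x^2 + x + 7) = -5*x^5 - 16*x^4 + 36*x^3 - 2*x^2 - 13*x + 56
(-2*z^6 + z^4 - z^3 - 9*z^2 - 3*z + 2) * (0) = 0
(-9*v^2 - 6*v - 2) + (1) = -9*v^2 - 6*v - 1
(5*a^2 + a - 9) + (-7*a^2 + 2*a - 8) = -2*a^2 + 3*a - 17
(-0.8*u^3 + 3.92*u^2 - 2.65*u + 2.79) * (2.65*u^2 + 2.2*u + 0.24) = -2.12*u^5 + 8.628*u^4 + 1.4095*u^3 + 2.5043*u^2 + 5.502*u + 0.6696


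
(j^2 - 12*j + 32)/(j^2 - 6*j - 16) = (j - 4)/(j + 2)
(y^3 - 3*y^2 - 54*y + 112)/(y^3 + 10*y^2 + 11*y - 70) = (y - 8)/(y + 5)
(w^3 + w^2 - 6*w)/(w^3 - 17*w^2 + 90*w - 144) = w*(w^2 + w - 6)/(w^3 - 17*w^2 + 90*w - 144)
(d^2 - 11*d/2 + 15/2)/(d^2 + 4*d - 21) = (d - 5/2)/(d + 7)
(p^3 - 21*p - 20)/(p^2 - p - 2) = (p^2 - p - 20)/(p - 2)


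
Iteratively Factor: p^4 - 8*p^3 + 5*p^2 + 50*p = (p + 2)*(p^3 - 10*p^2 + 25*p) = (p - 5)*(p + 2)*(p^2 - 5*p) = (p - 5)^2*(p + 2)*(p)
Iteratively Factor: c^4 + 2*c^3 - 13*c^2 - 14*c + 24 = (c - 3)*(c^3 + 5*c^2 + 2*c - 8) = (c - 3)*(c + 2)*(c^2 + 3*c - 4) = (c - 3)*(c + 2)*(c + 4)*(c - 1)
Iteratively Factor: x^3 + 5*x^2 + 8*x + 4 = (x + 2)*(x^2 + 3*x + 2) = (x + 1)*(x + 2)*(x + 2)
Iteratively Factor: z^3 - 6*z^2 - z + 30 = (z - 3)*(z^2 - 3*z - 10) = (z - 3)*(z + 2)*(z - 5)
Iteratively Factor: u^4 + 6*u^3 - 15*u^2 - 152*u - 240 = (u + 3)*(u^3 + 3*u^2 - 24*u - 80) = (u + 3)*(u + 4)*(u^2 - u - 20) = (u + 3)*(u + 4)^2*(u - 5)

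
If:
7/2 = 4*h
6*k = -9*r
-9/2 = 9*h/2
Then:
No Solution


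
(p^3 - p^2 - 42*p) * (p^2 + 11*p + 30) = p^5 + 10*p^4 - 23*p^3 - 492*p^2 - 1260*p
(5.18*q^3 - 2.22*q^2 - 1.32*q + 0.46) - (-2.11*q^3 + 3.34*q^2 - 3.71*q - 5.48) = 7.29*q^3 - 5.56*q^2 + 2.39*q + 5.94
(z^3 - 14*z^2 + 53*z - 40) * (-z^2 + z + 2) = -z^5 + 15*z^4 - 65*z^3 + 65*z^2 + 66*z - 80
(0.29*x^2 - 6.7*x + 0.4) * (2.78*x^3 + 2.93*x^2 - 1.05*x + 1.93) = 0.8062*x^5 - 17.7763*x^4 - 18.8235*x^3 + 8.7667*x^2 - 13.351*x + 0.772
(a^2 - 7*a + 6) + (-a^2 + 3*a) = 6 - 4*a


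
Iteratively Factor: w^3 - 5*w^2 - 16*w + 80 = (w + 4)*(w^2 - 9*w + 20) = (w - 4)*(w + 4)*(w - 5)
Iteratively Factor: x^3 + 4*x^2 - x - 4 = (x - 1)*(x^2 + 5*x + 4) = (x - 1)*(x + 4)*(x + 1)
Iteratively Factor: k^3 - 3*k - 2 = (k + 1)*(k^2 - k - 2) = (k - 2)*(k + 1)*(k + 1)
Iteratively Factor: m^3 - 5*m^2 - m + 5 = (m - 1)*(m^2 - 4*m - 5) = (m - 1)*(m + 1)*(m - 5)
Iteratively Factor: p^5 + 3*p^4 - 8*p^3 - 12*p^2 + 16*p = (p + 2)*(p^4 + p^3 - 10*p^2 + 8*p) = (p - 2)*(p + 2)*(p^3 + 3*p^2 - 4*p) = (p - 2)*(p - 1)*(p + 2)*(p^2 + 4*p) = p*(p - 2)*(p - 1)*(p + 2)*(p + 4)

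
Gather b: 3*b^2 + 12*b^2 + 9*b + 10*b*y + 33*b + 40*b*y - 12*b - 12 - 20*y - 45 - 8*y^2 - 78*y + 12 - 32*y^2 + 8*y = 15*b^2 + b*(50*y + 30) - 40*y^2 - 90*y - 45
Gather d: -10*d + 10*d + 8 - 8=0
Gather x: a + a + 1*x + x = 2*a + 2*x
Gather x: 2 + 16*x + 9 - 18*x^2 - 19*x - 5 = -18*x^2 - 3*x + 6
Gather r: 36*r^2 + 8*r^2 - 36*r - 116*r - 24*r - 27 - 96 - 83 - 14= 44*r^2 - 176*r - 220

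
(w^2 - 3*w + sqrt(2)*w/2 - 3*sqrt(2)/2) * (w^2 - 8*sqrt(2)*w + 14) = w^4 - 15*sqrt(2)*w^3/2 - 3*w^3 + 6*w^2 + 45*sqrt(2)*w^2/2 - 18*w + 7*sqrt(2)*w - 21*sqrt(2)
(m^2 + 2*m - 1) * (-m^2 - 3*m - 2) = -m^4 - 5*m^3 - 7*m^2 - m + 2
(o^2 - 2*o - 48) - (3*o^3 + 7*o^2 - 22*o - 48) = -3*o^3 - 6*o^2 + 20*o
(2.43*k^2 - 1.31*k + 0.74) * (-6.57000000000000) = -15.9651*k^2 + 8.6067*k - 4.8618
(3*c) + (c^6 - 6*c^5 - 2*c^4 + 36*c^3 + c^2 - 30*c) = c^6 - 6*c^5 - 2*c^4 + 36*c^3 + c^2 - 27*c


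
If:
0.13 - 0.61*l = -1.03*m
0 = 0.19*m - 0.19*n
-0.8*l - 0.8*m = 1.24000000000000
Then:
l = -0.89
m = -0.66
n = -0.66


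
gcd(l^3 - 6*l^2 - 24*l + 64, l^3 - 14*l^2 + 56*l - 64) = l^2 - 10*l + 16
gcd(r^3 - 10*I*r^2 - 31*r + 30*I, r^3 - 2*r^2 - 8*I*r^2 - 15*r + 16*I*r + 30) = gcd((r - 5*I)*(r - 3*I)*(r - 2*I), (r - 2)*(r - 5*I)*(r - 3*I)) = r^2 - 8*I*r - 15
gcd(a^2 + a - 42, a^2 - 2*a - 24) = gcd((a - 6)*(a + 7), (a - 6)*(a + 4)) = a - 6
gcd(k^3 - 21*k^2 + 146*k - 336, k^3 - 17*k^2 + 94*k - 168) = k^2 - 13*k + 42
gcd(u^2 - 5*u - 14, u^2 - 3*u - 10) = u + 2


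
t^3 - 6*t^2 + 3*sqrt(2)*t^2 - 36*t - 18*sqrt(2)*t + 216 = (t - 6)*(t - 3*sqrt(2))*(t + 6*sqrt(2))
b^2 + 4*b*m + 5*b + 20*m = (b + 5)*(b + 4*m)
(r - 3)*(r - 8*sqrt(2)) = r^2 - 8*sqrt(2)*r - 3*r + 24*sqrt(2)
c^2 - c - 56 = (c - 8)*(c + 7)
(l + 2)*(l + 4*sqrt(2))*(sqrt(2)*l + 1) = sqrt(2)*l^3 + 2*sqrt(2)*l^2 + 9*l^2 + 4*sqrt(2)*l + 18*l + 8*sqrt(2)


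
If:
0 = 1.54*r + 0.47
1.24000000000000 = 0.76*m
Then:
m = 1.63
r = -0.31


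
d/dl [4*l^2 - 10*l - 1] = 8*l - 10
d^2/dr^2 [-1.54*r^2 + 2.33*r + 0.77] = -3.08000000000000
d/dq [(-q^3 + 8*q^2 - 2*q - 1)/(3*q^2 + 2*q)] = (-3*q^4 - 4*q^3 + 22*q^2 + 6*q + 2)/(q^2*(9*q^2 + 12*q + 4))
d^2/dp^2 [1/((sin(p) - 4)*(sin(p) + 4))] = 2*(-2*sin(p)^4 - 29*sin(p)^2 + 16)/((sin(p) - 4)^3*(sin(p) + 4)^3)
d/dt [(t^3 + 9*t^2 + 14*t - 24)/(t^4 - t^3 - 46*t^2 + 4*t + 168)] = (-t^4 - 6*t^3 + 29*t^2 + 68)/(t^6 - 14*t^5 + 41*t^4 + 112*t^3 - 376*t^2 - 224*t + 784)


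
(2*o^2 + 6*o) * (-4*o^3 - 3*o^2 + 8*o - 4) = -8*o^5 - 30*o^4 - 2*o^3 + 40*o^2 - 24*o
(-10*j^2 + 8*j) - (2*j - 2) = -10*j^2 + 6*j + 2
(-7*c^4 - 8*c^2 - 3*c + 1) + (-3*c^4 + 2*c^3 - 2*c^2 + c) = -10*c^4 + 2*c^3 - 10*c^2 - 2*c + 1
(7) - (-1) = 8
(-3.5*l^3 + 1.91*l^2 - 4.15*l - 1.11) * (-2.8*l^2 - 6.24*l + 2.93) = 9.8*l^5 + 16.492*l^4 - 10.5534*l^3 + 34.6003*l^2 - 5.2331*l - 3.2523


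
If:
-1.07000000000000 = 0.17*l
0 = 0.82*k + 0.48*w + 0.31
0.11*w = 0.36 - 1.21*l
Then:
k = -42.82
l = -6.29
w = 72.51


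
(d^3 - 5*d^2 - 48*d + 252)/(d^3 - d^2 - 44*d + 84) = (d - 6)/(d - 2)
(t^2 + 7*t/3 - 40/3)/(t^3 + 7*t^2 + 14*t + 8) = (3*t^2 + 7*t - 40)/(3*(t^3 + 7*t^2 + 14*t + 8))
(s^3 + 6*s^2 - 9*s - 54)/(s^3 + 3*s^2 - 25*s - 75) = (s^2 + 3*s - 18)/(s^2 - 25)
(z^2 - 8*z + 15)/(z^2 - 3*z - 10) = (z - 3)/(z + 2)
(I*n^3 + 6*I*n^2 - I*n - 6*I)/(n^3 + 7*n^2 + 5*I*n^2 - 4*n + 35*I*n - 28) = I*(n^3 + 6*n^2 - n - 6)/(n^3 + n^2*(7 + 5*I) + n*(-4 + 35*I) - 28)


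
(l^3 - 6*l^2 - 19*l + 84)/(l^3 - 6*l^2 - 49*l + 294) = (l^2 + l - 12)/(l^2 + l - 42)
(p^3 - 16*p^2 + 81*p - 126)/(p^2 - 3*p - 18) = (p^2 - 10*p + 21)/(p + 3)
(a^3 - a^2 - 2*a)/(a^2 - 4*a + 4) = a*(a + 1)/(a - 2)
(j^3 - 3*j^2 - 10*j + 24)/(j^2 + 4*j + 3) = (j^2 - 6*j + 8)/(j + 1)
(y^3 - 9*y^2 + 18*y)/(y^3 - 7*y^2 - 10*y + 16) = y*(y^2 - 9*y + 18)/(y^3 - 7*y^2 - 10*y + 16)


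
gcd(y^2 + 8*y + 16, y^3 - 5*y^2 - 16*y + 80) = y + 4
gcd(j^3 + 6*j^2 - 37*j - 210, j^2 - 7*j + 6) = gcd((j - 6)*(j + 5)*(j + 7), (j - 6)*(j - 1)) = j - 6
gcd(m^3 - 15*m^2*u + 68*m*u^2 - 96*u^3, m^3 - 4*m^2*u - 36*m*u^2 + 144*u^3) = -m + 4*u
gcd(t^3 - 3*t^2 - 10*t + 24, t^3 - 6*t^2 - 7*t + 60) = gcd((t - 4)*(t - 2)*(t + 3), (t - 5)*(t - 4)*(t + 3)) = t^2 - t - 12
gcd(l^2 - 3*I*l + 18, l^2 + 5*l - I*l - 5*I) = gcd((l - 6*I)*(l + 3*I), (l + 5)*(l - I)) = 1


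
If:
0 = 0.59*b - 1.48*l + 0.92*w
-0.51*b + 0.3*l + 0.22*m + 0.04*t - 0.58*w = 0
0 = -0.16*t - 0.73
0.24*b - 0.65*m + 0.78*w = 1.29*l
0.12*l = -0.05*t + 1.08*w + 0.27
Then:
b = 0.03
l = -0.29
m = 0.00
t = -4.56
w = -0.49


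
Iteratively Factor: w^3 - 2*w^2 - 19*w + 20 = (w - 5)*(w^2 + 3*w - 4) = (w - 5)*(w + 4)*(w - 1)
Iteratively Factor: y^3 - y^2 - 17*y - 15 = (y - 5)*(y^2 + 4*y + 3) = (y - 5)*(y + 1)*(y + 3)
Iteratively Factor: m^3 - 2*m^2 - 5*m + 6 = (m + 2)*(m^2 - 4*m + 3) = (m - 3)*(m + 2)*(m - 1)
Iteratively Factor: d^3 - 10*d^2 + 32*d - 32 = (d - 4)*(d^2 - 6*d + 8) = (d - 4)*(d - 2)*(d - 4)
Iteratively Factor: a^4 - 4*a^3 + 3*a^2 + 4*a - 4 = (a - 1)*(a^3 - 3*a^2 + 4) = (a - 2)*(a - 1)*(a^2 - a - 2) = (a - 2)*(a - 1)*(a + 1)*(a - 2)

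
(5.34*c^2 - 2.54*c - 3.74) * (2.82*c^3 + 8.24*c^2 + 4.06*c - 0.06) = 15.0588*c^5 + 36.8388*c^4 - 9.796*c^3 - 41.4504*c^2 - 15.032*c + 0.2244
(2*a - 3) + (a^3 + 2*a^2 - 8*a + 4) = a^3 + 2*a^2 - 6*a + 1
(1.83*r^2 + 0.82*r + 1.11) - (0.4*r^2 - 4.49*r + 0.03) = 1.43*r^2 + 5.31*r + 1.08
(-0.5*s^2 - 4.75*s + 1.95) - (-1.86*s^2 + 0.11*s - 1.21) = 1.36*s^2 - 4.86*s + 3.16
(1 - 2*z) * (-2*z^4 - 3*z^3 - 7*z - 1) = 4*z^5 + 4*z^4 - 3*z^3 + 14*z^2 - 5*z - 1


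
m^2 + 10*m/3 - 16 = (m - 8/3)*(m + 6)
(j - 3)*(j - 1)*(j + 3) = j^3 - j^2 - 9*j + 9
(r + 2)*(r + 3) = r^2 + 5*r + 6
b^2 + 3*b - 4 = (b - 1)*(b + 4)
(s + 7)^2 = s^2 + 14*s + 49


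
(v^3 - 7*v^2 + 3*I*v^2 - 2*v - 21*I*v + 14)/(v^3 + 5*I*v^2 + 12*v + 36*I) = (v^2 + v*(-7 + I) - 7*I)/(v^2 + 3*I*v + 18)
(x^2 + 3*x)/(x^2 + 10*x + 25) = x*(x + 3)/(x^2 + 10*x + 25)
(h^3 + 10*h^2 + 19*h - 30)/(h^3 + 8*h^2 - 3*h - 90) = (h - 1)/(h - 3)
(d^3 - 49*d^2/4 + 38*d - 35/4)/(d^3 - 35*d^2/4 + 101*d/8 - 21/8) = 2*(d - 5)/(2*d - 3)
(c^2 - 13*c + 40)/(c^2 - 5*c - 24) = (c - 5)/(c + 3)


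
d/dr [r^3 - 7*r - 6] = 3*r^2 - 7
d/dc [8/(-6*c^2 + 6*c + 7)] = 48*(2*c - 1)/(-6*c^2 + 6*c + 7)^2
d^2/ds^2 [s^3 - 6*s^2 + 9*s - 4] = 6*s - 12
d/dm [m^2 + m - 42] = 2*m + 1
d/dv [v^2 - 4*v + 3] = 2*v - 4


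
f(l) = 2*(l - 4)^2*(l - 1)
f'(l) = 2*(l - 4)^2 + 2*(l - 1)*(2*l - 8) = 6*(l - 4)*(l - 2)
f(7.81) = 197.71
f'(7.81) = 132.82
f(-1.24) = -123.01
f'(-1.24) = 101.87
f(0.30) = -19.17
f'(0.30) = 37.74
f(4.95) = 7.13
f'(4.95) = 16.82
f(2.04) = 7.99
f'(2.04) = -0.47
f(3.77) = 0.29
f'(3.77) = -2.44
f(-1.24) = -123.01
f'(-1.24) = 101.87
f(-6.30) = -1548.91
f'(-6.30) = 512.94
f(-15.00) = -11552.00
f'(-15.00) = 1938.00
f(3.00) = 4.00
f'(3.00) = -6.00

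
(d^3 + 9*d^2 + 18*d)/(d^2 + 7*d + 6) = d*(d + 3)/(d + 1)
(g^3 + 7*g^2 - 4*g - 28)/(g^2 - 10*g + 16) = (g^2 + 9*g + 14)/(g - 8)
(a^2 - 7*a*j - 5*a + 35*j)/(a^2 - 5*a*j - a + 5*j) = (a^2 - 7*a*j - 5*a + 35*j)/(a^2 - 5*a*j - a + 5*j)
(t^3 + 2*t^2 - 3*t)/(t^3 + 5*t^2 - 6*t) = (t + 3)/(t + 6)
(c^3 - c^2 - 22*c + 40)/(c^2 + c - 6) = (c^2 + c - 20)/(c + 3)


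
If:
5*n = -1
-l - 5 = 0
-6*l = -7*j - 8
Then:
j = -38/7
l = -5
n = -1/5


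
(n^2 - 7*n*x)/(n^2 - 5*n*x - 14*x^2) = n/(n + 2*x)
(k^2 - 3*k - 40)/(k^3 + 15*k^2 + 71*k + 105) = (k - 8)/(k^2 + 10*k + 21)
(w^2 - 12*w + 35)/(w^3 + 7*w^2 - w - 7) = (w^2 - 12*w + 35)/(w^3 + 7*w^2 - w - 7)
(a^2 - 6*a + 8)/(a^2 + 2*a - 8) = (a - 4)/(a + 4)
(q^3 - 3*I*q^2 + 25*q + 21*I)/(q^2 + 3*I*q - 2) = (q^2 - 4*I*q + 21)/(q + 2*I)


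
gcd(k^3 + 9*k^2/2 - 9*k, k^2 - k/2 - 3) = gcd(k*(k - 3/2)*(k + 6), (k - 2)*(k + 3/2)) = 1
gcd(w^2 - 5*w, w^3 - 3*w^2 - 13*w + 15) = w - 5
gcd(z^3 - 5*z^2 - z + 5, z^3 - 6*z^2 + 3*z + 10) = z^2 - 4*z - 5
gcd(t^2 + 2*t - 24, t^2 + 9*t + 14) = 1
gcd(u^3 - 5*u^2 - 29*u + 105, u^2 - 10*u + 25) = 1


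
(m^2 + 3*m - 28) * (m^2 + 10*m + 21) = m^4 + 13*m^3 + 23*m^2 - 217*m - 588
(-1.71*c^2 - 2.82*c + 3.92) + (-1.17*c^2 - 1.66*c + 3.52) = -2.88*c^2 - 4.48*c + 7.44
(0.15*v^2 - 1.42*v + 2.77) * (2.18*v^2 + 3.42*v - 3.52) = 0.327*v^4 - 2.5826*v^3 + 0.6542*v^2 + 14.4718*v - 9.7504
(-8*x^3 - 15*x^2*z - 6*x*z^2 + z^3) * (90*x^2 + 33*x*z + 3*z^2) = -720*x^5 - 1614*x^4*z - 1059*x^3*z^2 - 153*x^2*z^3 + 15*x*z^4 + 3*z^5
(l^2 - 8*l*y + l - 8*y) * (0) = 0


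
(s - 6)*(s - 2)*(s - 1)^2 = s^4 - 10*s^3 + 29*s^2 - 32*s + 12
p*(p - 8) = p^2 - 8*p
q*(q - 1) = q^2 - q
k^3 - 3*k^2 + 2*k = k*(k - 2)*(k - 1)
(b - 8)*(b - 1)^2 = b^3 - 10*b^2 + 17*b - 8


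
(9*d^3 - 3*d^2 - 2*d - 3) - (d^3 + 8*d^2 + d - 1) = 8*d^3 - 11*d^2 - 3*d - 2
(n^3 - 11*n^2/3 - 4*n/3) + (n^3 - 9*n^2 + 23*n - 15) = 2*n^3 - 38*n^2/3 + 65*n/3 - 15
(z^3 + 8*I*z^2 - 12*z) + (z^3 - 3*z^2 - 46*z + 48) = 2*z^3 - 3*z^2 + 8*I*z^2 - 58*z + 48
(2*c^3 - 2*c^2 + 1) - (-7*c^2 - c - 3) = 2*c^3 + 5*c^2 + c + 4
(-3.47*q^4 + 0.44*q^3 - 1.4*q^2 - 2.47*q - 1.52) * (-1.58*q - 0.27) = 5.4826*q^5 + 0.2417*q^4 + 2.0932*q^3 + 4.2806*q^2 + 3.0685*q + 0.4104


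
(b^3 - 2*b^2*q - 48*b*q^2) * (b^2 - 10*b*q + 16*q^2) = b^5 - 12*b^4*q - 12*b^3*q^2 + 448*b^2*q^3 - 768*b*q^4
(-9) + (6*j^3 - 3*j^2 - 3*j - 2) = 6*j^3 - 3*j^2 - 3*j - 11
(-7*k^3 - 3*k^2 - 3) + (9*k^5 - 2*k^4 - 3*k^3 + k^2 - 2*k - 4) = 9*k^5 - 2*k^4 - 10*k^3 - 2*k^2 - 2*k - 7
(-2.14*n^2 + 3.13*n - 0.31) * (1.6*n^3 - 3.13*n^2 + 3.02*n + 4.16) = -3.424*n^5 + 11.7062*n^4 - 16.7557*n^3 + 1.5205*n^2 + 12.0846*n - 1.2896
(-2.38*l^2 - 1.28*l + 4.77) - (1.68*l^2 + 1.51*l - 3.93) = -4.06*l^2 - 2.79*l + 8.7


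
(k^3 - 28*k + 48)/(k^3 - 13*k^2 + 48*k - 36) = (k^3 - 28*k + 48)/(k^3 - 13*k^2 + 48*k - 36)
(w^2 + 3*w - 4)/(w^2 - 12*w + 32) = (w^2 + 3*w - 4)/(w^2 - 12*w + 32)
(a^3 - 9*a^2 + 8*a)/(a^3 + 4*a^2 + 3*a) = (a^2 - 9*a + 8)/(a^2 + 4*a + 3)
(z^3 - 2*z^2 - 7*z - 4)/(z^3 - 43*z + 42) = (z^3 - 2*z^2 - 7*z - 4)/(z^3 - 43*z + 42)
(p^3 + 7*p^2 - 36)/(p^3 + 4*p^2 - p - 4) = (p^3 + 7*p^2 - 36)/(p^3 + 4*p^2 - p - 4)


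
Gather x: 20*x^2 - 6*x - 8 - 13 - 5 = 20*x^2 - 6*x - 26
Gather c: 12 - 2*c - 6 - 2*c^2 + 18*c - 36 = -2*c^2 + 16*c - 30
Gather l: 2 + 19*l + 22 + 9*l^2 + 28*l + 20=9*l^2 + 47*l + 44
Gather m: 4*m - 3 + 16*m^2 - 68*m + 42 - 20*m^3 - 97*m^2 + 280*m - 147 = -20*m^3 - 81*m^2 + 216*m - 108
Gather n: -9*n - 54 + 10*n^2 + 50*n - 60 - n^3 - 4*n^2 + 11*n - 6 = -n^3 + 6*n^2 + 52*n - 120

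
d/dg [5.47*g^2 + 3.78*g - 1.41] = 10.94*g + 3.78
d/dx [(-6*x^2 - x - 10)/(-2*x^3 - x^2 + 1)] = (-2*x*(3*x + 1)*(6*x^2 + x + 10) + (12*x + 1)*(2*x^3 + x^2 - 1))/(2*x^3 + x^2 - 1)^2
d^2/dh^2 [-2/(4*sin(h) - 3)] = 8*(4*sin(h)^2 + 3*sin(h) - 8)/(4*sin(h) - 3)^3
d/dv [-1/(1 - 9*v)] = -9/(9*v - 1)^2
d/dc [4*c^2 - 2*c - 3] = 8*c - 2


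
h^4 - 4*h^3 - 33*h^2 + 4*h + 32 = (h - 8)*(h - 1)*(h + 1)*(h + 4)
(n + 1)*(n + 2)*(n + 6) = n^3 + 9*n^2 + 20*n + 12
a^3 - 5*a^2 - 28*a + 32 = (a - 8)*(a - 1)*(a + 4)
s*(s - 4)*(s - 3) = s^3 - 7*s^2 + 12*s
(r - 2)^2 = r^2 - 4*r + 4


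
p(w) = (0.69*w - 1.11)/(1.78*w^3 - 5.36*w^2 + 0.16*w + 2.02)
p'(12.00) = -0.00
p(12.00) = 0.00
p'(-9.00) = 0.00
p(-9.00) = 0.00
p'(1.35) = -0.30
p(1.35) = 0.06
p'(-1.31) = 0.30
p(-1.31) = 0.18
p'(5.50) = -0.01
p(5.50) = 0.02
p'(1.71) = -0.15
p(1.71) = -0.02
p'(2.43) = -0.42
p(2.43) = -0.15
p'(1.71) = -0.15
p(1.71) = -0.02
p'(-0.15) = 1.02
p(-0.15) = -0.65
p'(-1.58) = 0.16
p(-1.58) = 0.12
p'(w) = (0.69*w - 1.11)*(-5.34*w^2 + 10.72*w - 0.16)/(1.78*w^3 - 5.36*w^2 + 0.16*w + 2.02)^2 + 0.69/(1.78*w^3 - 5.36*w^2 + 0.16*w + 2.02)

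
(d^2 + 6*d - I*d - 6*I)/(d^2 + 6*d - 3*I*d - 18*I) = (d - I)/(d - 3*I)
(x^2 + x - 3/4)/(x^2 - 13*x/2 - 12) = (x - 1/2)/(x - 8)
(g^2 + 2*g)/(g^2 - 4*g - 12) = g/(g - 6)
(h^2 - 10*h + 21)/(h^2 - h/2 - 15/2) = 2*(h - 7)/(2*h + 5)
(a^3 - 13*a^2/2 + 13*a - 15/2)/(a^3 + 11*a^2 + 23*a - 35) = (2*a^2 - 11*a + 15)/(2*(a^2 + 12*a + 35))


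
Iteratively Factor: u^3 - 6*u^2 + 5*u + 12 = (u - 4)*(u^2 - 2*u - 3) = (u - 4)*(u - 3)*(u + 1)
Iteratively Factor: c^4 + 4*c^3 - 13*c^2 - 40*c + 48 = (c + 4)*(c^3 - 13*c + 12) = (c + 4)^2*(c^2 - 4*c + 3) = (c - 1)*(c + 4)^2*(c - 3)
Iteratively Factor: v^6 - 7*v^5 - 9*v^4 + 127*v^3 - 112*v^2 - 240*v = (v - 3)*(v^5 - 4*v^4 - 21*v^3 + 64*v^2 + 80*v) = (v - 5)*(v - 3)*(v^4 + v^3 - 16*v^2 - 16*v) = v*(v - 5)*(v - 3)*(v^3 + v^2 - 16*v - 16) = v*(v - 5)*(v - 4)*(v - 3)*(v^2 + 5*v + 4) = v*(v - 5)*(v - 4)*(v - 3)*(v + 1)*(v + 4)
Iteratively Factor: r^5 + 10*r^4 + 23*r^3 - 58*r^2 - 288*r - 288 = (r + 4)*(r^4 + 6*r^3 - r^2 - 54*r - 72) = (r - 3)*(r + 4)*(r^3 + 9*r^2 + 26*r + 24) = (r - 3)*(r + 3)*(r + 4)*(r^2 + 6*r + 8) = (r - 3)*(r + 3)*(r + 4)^2*(r + 2)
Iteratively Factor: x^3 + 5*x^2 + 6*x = (x + 3)*(x^2 + 2*x) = x*(x + 3)*(x + 2)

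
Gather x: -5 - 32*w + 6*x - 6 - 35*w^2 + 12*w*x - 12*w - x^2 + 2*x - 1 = -35*w^2 - 44*w - x^2 + x*(12*w + 8) - 12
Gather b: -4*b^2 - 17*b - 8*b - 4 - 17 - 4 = -4*b^2 - 25*b - 25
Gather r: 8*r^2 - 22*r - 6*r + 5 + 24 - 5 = 8*r^2 - 28*r + 24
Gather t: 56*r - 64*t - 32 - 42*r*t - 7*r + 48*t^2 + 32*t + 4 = 49*r + 48*t^2 + t*(-42*r - 32) - 28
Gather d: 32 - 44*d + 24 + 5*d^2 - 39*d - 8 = 5*d^2 - 83*d + 48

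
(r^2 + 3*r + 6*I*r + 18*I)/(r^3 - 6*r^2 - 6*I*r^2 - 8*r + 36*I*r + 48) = (r^2 + r*(3 + 6*I) + 18*I)/(r^3 + r^2*(-6 - 6*I) + r*(-8 + 36*I) + 48)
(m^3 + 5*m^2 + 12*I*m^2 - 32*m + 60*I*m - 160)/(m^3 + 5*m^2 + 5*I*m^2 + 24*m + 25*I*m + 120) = (m + 4*I)/(m - 3*I)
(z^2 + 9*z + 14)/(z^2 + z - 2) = (z + 7)/(z - 1)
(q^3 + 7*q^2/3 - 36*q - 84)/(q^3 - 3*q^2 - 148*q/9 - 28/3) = 3*(q + 6)/(3*q + 2)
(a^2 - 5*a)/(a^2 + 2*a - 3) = a*(a - 5)/(a^2 + 2*a - 3)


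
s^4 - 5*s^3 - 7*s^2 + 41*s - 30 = (s - 5)*(s - 2)*(s - 1)*(s + 3)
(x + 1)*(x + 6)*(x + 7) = x^3 + 14*x^2 + 55*x + 42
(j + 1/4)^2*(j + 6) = j^3 + 13*j^2/2 + 49*j/16 + 3/8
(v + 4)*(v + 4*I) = v^2 + 4*v + 4*I*v + 16*I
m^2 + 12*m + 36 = (m + 6)^2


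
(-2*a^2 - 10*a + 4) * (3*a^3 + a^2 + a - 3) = -6*a^5 - 32*a^4 + 34*a - 12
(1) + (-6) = -5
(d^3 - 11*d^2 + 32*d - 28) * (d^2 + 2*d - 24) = d^5 - 9*d^4 - 14*d^3 + 300*d^2 - 824*d + 672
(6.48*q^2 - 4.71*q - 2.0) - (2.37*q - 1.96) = 6.48*q^2 - 7.08*q - 0.04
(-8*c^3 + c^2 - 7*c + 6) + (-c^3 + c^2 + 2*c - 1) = -9*c^3 + 2*c^2 - 5*c + 5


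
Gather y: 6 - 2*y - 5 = 1 - 2*y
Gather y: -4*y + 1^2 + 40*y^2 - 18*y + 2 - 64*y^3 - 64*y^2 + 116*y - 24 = -64*y^3 - 24*y^2 + 94*y - 21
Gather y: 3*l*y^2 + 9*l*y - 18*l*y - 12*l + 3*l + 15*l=3*l*y^2 - 9*l*y + 6*l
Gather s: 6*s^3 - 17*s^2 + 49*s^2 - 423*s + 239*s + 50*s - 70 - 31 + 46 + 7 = 6*s^3 + 32*s^2 - 134*s - 48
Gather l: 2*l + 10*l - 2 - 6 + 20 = 12*l + 12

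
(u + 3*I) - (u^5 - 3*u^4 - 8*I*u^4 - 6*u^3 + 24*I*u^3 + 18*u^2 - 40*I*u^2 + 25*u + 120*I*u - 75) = -u^5 + 3*u^4 + 8*I*u^4 + 6*u^3 - 24*I*u^3 - 18*u^2 + 40*I*u^2 - 24*u - 120*I*u + 75 + 3*I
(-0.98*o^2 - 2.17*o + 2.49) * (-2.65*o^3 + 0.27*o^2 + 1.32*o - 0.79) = 2.597*o^5 + 5.4859*o^4 - 8.478*o^3 - 1.4179*o^2 + 5.0011*o - 1.9671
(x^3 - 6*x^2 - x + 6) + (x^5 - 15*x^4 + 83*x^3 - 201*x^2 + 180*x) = x^5 - 15*x^4 + 84*x^3 - 207*x^2 + 179*x + 6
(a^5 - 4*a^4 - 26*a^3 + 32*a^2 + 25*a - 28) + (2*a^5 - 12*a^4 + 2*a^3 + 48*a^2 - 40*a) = 3*a^5 - 16*a^4 - 24*a^3 + 80*a^2 - 15*a - 28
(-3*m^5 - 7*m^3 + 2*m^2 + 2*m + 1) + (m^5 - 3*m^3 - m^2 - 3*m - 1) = -2*m^5 - 10*m^3 + m^2 - m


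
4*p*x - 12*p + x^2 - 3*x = (4*p + x)*(x - 3)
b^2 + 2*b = b*(b + 2)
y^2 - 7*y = y*(y - 7)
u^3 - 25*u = u*(u - 5)*(u + 5)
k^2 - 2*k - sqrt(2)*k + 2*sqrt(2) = (k - 2)*(k - sqrt(2))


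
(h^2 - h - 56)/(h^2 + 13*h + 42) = (h - 8)/(h + 6)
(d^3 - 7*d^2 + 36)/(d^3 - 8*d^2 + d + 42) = (d - 6)/(d - 7)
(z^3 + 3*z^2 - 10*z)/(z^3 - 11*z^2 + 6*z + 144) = z*(z^2 + 3*z - 10)/(z^3 - 11*z^2 + 6*z + 144)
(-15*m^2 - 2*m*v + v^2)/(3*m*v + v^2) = (-5*m + v)/v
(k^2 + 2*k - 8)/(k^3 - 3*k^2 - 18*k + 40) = 1/(k - 5)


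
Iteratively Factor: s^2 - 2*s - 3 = (s + 1)*(s - 3)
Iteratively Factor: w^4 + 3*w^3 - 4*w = (w)*(w^3 + 3*w^2 - 4) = w*(w - 1)*(w^2 + 4*w + 4) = w*(w - 1)*(w + 2)*(w + 2)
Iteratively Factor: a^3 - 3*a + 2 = (a - 1)*(a^2 + a - 2) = (a - 1)*(a + 2)*(a - 1)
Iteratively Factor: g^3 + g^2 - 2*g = (g + 2)*(g^2 - g) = (g - 1)*(g + 2)*(g)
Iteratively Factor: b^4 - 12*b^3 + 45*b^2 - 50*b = (b - 2)*(b^3 - 10*b^2 + 25*b) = (b - 5)*(b - 2)*(b^2 - 5*b) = (b - 5)^2*(b - 2)*(b)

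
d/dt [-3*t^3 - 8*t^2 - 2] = t*(-9*t - 16)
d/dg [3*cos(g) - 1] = -3*sin(g)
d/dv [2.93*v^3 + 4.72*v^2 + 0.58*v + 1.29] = 8.79*v^2 + 9.44*v + 0.58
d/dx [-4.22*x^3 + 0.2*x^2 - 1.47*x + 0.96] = -12.66*x^2 + 0.4*x - 1.47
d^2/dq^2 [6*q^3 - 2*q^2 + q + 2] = 36*q - 4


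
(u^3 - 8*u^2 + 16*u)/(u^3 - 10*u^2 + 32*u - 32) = u/(u - 2)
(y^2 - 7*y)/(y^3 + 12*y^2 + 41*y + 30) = y*(y - 7)/(y^3 + 12*y^2 + 41*y + 30)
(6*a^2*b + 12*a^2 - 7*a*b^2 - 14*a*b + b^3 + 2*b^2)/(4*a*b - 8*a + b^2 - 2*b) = (6*a^2*b + 12*a^2 - 7*a*b^2 - 14*a*b + b^3 + 2*b^2)/(4*a*b - 8*a + b^2 - 2*b)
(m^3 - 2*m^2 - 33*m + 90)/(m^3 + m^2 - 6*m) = (m^3 - 2*m^2 - 33*m + 90)/(m*(m^2 + m - 6))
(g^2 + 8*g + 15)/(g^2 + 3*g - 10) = (g + 3)/(g - 2)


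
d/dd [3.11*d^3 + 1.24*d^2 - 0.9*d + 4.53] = 9.33*d^2 + 2.48*d - 0.9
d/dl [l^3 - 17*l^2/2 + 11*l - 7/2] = 3*l^2 - 17*l + 11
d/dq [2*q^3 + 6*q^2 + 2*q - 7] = 6*q^2 + 12*q + 2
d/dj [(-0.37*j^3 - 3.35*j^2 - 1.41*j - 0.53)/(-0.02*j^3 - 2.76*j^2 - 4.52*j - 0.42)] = (0.954199999999999*j^4 + 3.2884*j^3 + 11.6848*j^2 - 0.111599999999999*j - 1.8034)/(0.0004*j^6 + 0.1104*j^5 + 7.7984*j^4 + 24.9672*j^3 + 22.7488*j^2 + 3.7968*j + 0.1764)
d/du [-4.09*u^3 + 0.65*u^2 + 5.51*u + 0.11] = -12.27*u^2 + 1.3*u + 5.51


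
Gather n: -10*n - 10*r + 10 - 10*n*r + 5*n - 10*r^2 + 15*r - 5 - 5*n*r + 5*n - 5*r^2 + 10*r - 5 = -15*n*r - 15*r^2 + 15*r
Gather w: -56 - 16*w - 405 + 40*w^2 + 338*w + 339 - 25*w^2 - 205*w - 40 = 15*w^2 + 117*w - 162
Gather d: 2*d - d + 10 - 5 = d + 5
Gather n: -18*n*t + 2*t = -18*n*t + 2*t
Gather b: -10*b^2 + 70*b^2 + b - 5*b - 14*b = 60*b^2 - 18*b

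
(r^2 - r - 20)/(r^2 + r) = (r^2 - r - 20)/(r*(r + 1))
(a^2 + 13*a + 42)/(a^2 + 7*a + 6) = (a + 7)/(a + 1)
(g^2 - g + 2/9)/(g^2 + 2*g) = (g^2 - g + 2/9)/(g*(g + 2))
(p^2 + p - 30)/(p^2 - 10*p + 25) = (p + 6)/(p - 5)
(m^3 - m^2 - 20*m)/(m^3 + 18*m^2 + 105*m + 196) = m*(m - 5)/(m^2 + 14*m + 49)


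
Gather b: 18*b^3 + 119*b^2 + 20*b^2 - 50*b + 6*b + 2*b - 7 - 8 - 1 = 18*b^3 + 139*b^2 - 42*b - 16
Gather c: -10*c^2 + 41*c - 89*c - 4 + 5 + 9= -10*c^2 - 48*c + 10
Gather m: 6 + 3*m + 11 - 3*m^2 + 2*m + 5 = -3*m^2 + 5*m + 22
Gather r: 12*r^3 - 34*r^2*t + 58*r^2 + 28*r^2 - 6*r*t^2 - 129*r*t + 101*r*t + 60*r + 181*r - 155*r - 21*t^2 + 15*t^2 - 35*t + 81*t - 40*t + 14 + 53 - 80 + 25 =12*r^3 + r^2*(86 - 34*t) + r*(-6*t^2 - 28*t + 86) - 6*t^2 + 6*t + 12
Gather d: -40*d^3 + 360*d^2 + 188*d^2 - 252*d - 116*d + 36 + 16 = -40*d^3 + 548*d^2 - 368*d + 52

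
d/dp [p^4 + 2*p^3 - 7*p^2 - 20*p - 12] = 4*p^3 + 6*p^2 - 14*p - 20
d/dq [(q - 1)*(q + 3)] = 2*q + 2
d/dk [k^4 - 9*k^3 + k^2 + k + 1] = 4*k^3 - 27*k^2 + 2*k + 1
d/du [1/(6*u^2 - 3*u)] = (1 - 4*u)/(3*u^2*(2*u - 1)^2)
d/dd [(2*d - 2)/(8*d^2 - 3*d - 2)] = 2*(-8*d^2 + 16*d - 5)/(64*d^4 - 48*d^3 - 23*d^2 + 12*d + 4)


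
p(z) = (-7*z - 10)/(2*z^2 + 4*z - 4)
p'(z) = (-7*z - 10)*(-4*z - 4)/(2*z^2 + 4*z - 4)^2 - 7/(2*z^2 + 4*z - 4) = (7*z^2 + 20*z + 34)/(2*(z^4 + 4*z^3 - 8*z + 4))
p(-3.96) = 1.54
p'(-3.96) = 0.97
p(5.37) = -0.63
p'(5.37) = 0.12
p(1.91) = -2.14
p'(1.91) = 1.63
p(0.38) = 5.78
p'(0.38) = 17.75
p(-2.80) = 20.00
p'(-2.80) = 285.42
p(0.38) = 5.78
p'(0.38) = 17.75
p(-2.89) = 8.94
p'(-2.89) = 52.96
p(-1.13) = 0.35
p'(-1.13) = 1.14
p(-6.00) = 0.73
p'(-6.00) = 0.17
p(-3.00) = 5.50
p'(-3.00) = 18.50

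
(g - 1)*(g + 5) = g^2 + 4*g - 5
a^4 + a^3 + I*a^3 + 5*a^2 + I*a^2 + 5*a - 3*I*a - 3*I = (a + 1)*(a - I)^2*(a + 3*I)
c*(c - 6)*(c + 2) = c^3 - 4*c^2 - 12*c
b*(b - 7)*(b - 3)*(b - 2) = b^4 - 12*b^3 + 41*b^2 - 42*b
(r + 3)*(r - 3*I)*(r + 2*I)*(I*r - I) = I*r^4 + r^3 + 2*I*r^3 + 2*r^2 + 3*I*r^2 - 3*r + 12*I*r - 18*I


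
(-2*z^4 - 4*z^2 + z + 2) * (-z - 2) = 2*z^5 + 4*z^4 + 4*z^3 + 7*z^2 - 4*z - 4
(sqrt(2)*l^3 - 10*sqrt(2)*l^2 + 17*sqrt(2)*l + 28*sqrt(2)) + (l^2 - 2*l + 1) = sqrt(2)*l^3 - 10*sqrt(2)*l^2 + l^2 - 2*l + 17*sqrt(2)*l + 1 + 28*sqrt(2)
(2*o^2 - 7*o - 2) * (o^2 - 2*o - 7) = 2*o^4 - 11*o^3 - 2*o^2 + 53*o + 14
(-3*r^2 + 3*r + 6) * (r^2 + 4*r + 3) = -3*r^4 - 9*r^3 + 9*r^2 + 33*r + 18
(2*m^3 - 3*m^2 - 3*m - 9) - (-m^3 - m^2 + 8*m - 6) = 3*m^3 - 2*m^2 - 11*m - 3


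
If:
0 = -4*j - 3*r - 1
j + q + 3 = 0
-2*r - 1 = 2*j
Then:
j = 1/2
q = -7/2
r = -1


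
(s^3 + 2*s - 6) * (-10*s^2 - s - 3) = -10*s^5 - s^4 - 23*s^3 + 58*s^2 + 18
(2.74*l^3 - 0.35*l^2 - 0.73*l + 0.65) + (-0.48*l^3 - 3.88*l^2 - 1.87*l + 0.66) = 2.26*l^3 - 4.23*l^2 - 2.6*l + 1.31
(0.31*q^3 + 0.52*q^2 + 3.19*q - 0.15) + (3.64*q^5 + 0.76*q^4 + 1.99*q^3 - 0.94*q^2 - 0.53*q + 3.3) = 3.64*q^5 + 0.76*q^4 + 2.3*q^3 - 0.42*q^2 + 2.66*q + 3.15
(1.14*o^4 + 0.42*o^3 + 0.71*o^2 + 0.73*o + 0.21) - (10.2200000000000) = 1.14*o^4 + 0.42*o^3 + 0.71*o^2 + 0.73*o - 10.01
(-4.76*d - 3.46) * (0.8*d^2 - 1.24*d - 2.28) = -3.808*d^3 + 3.1344*d^2 + 15.1432*d + 7.8888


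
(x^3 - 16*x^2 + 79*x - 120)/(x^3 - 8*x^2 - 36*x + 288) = (x^2 - 8*x + 15)/(x^2 - 36)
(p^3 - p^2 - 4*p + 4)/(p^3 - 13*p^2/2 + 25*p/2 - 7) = 2*(p + 2)/(2*p - 7)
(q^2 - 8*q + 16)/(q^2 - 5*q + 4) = (q - 4)/(q - 1)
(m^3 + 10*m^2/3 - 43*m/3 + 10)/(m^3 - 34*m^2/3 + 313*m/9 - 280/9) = 3*(m^2 + 5*m - 6)/(3*m^2 - 29*m + 56)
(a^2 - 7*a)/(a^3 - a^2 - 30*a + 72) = a*(a - 7)/(a^3 - a^2 - 30*a + 72)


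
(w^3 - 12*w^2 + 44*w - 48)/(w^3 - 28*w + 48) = (w - 6)/(w + 6)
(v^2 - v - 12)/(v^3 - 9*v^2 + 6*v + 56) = (v + 3)/(v^2 - 5*v - 14)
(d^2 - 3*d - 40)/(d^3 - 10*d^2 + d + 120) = (d + 5)/(d^2 - 2*d - 15)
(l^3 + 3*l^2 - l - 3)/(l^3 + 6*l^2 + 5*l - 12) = (l + 1)/(l + 4)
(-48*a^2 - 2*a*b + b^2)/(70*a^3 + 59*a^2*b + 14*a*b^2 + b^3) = (-48*a^2 - 2*a*b + b^2)/(70*a^3 + 59*a^2*b + 14*a*b^2 + b^3)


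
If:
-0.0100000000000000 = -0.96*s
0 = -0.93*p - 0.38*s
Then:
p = -0.00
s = 0.01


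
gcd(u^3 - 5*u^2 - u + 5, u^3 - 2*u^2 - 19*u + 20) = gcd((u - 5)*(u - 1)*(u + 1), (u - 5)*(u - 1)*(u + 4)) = u^2 - 6*u + 5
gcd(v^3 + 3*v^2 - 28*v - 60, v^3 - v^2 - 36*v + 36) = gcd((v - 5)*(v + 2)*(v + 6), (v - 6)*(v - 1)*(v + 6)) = v + 6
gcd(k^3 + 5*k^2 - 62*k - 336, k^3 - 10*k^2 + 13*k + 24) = k - 8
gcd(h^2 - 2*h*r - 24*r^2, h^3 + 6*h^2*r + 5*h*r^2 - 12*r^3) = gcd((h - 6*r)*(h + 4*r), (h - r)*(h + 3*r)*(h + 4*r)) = h + 4*r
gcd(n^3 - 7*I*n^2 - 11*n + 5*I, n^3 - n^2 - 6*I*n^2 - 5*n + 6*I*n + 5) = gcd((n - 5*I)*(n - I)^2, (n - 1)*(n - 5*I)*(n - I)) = n^2 - 6*I*n - 5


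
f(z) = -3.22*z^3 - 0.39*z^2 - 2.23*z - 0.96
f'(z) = -9.66*z^2 - 0.78*z - 2.23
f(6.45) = -895.61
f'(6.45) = -409.14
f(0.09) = -1.17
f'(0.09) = -2.38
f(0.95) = -6.19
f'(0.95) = -11.69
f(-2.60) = 58.80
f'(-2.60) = -65.50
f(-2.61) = 59.45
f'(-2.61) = -66.00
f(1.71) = -22.01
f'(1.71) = -31.81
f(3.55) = -157.85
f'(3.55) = -126.74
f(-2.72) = 67.02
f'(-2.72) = -71.58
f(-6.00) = 693.90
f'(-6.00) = -345.31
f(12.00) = -5648.04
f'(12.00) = -1402.63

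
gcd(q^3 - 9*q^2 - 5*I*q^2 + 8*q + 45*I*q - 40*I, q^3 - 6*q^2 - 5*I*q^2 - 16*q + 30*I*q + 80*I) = q^2 + q*(-8 - 5*I) + 40*I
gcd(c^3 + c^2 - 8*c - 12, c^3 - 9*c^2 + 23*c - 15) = c - 3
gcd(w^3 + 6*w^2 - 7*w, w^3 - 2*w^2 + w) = w^2 - w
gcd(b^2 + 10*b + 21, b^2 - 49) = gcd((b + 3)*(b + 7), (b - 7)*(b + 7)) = b + 7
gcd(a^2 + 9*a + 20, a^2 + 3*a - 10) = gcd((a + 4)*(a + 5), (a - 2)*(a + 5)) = a + 5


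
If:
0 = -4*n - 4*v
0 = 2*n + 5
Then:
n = -5/2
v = 5/2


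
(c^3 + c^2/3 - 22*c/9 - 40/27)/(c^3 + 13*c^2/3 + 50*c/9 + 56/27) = (3*c - 5)/(3*c + 7)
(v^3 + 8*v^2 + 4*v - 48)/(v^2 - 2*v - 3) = (-v^3 - 8*v^2 - 4*v + 48)/(-v^2 + 2*v + 3)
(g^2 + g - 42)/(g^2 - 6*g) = (g + 7)/g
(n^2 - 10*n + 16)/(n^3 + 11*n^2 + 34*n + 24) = (n^2 - 10*n + 16)/(n^3 + 11*n^2 + 34*n + 24)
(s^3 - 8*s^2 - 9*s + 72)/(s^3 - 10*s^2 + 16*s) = (s^2 - 9)/(s*(s - 2))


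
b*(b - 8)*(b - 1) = b^3 - 9*b^2 + 8*b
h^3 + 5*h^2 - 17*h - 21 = (h - 3)*(h + 1)*(h + 7)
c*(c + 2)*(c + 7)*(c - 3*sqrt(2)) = c^4 - 3*sqrt(2)*c^3 + 9*c^3 - 27*sqrt(2)*c^2 + 14*c^2 - 42*sqrt(2)*c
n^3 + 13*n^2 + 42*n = n*(n + 6)*(n + 7)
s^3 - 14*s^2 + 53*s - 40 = (s - 8)*(s - 5)*(s - 1)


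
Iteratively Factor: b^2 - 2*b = (b)*(b - 2)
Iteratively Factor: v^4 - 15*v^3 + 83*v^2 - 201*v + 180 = (v - 5)*(v^3 - 10*v^2 + 33*v - 36) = (v - 5)*(v - 4)*(v^2 - 6*v + 9) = (v - 5)*(v - 4)*(v - 3)*(v - 3)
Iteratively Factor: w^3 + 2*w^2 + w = (w + 1)*(w^2 + w) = w*(w + 1)*(w + 1)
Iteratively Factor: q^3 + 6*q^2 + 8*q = (q + 4)*(q^2 + 2*q) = (q + 2)*(q + 4)*(q)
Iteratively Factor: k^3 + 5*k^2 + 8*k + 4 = (k + 2)*(k^2 + 3*k + 2) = (k + 2)^2*(k + 1)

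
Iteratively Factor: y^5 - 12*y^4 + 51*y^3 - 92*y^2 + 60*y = (y - 3)*(y^4 - 9*y^3 + 24*y^2 - 20*y) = y*(y - 3)*(y^3 - 9*y^2 + 24*y - 20) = y*(y - 3)*(y - 2)*(y^2 - 7*y + 10) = y*(y - 3)*(y - 2)^2*(y - 5)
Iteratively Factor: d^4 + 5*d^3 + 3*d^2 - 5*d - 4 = (d + 1)*(d^3 + 4*d^2 - d - 4) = (d - 1)*(d + 1)*(d^2 + 5*d + 4) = (d - 1)*(d + 1)^2*(d + 4)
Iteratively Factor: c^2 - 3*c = (c)*(c - 3)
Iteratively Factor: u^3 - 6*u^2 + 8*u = (u)*(u^2 - 6*u + 8) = u*(u - 4)*(u - 2)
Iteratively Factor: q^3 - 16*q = (q)*(q^2 - 16) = q*(q + 4)*(q - 4)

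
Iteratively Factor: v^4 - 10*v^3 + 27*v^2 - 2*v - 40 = (v - 5)*(v^3 - 5*v^2 + 2*v + 8) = (v - 5)*(v - 2)*(v^2 - 3*v - 4) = (v - 5)*(v - 2)*(v + 1)*(v - 4)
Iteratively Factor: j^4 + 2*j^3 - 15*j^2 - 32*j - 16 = (j + 1)*(j^3 + j^2 - 16*j - 16) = (j - 4)*(j + 1)*(j^2 + 5*j + 4) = (j - 4)*(j + 1)*(j + 4)*(j + 1)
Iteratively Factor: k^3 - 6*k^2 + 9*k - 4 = (k - 1)*(k^2 - 5*k + 4) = (k - 1)^2*(k - 4)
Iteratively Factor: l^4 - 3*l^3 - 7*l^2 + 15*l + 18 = (l - 3)*(l^3 - 7*l - 6) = (l - 3)*(l + 2)*(l^2 - 2*l - 3) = (l - 3)^2*(l + 2)*(l + 1)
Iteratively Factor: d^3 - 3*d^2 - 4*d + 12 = (d - 2)*(d^2 - d - 6) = (d - 2)*(d + 2)*(d - 3)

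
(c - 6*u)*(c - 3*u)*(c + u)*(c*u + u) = c^4*u - 8*c^3*u^2 + c^3*u + 9*c^2*u^3 - 8*c^2*u^2 + 18*c*u^4 + 9*c*u^3 + 18*u^4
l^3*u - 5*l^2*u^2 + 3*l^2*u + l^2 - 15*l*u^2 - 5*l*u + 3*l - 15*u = (l + 3)*(l - 5*u)*(l*u + 1)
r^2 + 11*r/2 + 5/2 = (r + 1/2)*(r + 5)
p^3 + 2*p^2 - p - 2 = (p - 1)*(p + 1)*(p + 2)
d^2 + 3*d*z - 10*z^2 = (d - 2*z)*(d + 5*z)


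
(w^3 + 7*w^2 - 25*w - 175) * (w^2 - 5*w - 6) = w^5 + 2*w^4 - 66*w^3 - 92*w^2 + 1025*w + 1050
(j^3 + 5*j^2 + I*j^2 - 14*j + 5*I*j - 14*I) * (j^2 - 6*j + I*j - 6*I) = j^5 - j^4 + 2*I*j^4 - 45*j^3 - 2*I*j^3 + 85*j^2 - 88*I*j^2 + 44*j + 168*I*j - 84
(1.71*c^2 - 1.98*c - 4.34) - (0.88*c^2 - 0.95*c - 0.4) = 0.83*c^2 - 1.03*c - 3.94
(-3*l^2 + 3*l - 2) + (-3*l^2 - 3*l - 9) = -6*l^2 - 11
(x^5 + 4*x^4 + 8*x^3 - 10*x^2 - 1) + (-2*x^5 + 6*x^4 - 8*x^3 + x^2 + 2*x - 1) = -x^5 + 10*x^4 - 9*x^2 + 2*x - 2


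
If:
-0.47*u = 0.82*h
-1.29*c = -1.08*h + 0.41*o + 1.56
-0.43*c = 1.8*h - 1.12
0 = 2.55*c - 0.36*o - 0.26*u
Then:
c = -0.28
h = 0.69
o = -1.11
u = -1.20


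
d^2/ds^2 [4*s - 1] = 0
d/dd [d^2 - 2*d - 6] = 2*d - 2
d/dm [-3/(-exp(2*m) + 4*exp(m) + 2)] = 6*(2 - exp(m))*exp(m)/(-exp(2*m) + 4*exp(m) + 2)^2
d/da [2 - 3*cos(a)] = 3*sin(a)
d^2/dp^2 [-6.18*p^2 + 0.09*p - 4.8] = -12.3600000000000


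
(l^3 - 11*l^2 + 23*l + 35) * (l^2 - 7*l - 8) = l^5 - 18*l^4 + 92*l^3 - 38*l^2 - 429*l - 280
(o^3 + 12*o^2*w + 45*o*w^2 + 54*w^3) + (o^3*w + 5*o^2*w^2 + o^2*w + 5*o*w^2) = o^3*w + o^3 + 5*o^2*w^2 + 13*o^2*w + 50*o*w^2 + 54*w^3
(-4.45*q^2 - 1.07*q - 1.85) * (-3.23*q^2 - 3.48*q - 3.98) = 14.3735*q^4 + 18.9421*q^3 + 27.4101*q^2 + 10.6966*q + 7.363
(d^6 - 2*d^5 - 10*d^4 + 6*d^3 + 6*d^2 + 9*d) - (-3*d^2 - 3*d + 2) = d^6 - 2*d^5 - 10*d^4 + 6*d^3 + 9*d^2 + 12*d - 2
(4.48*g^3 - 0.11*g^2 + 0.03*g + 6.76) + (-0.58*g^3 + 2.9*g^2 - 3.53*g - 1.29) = 3.9*g^3 + 2.79*g^2 - 3.5*g + 5.47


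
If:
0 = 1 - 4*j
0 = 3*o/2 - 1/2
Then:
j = 1/4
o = 1/3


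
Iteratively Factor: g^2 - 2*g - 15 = (g + 3)*(g - 5)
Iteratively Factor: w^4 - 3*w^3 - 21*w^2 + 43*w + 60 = (w - 5)*(w^3 + 2*w^2 - 11*w - 12) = (w - 5)*(w + 4)*(w^2 - 2*w - 3) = (w - 5)*(w + 1)*(w + 4)*(w - 3)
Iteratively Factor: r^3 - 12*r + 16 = (r - 2)*(r^2 + 2*r - 8) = (r - 2)*(r + 4)*(r - 2)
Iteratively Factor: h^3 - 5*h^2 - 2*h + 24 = (h + 2)*(h^2 - 7*h + 12) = (h - 3)*(h + 2)*(h - 4)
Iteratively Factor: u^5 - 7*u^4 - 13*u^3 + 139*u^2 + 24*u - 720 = (u - 5)*(u^4 - 2*u^3 - 23*u^2 + 24*u + 144) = (u - 5)*(u - 4)*(u^3 + 2*u^2 - 15*u - 36) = (u - 5)*(u - 4)*(u + 3)*(u^2 - u - 12) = (u - 5)*(u - 4)*(u + 3)^2*(u - 4)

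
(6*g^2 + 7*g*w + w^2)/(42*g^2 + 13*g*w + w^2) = (g + w)/(7*g + w)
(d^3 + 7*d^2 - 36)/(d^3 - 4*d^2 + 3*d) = (d^3 + 7*d^2 - 36)/(d*(d^2 - 4*d + 3))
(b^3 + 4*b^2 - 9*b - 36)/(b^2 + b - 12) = b + 3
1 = 1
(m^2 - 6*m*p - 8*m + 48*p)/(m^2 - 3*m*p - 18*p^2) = (m - 8)/(m + 3*p)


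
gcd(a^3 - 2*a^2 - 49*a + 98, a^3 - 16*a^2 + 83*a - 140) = a - 7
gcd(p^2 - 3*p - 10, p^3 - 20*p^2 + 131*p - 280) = p - 5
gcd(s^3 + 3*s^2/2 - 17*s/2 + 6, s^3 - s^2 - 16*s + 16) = s^2 + 3*s - 4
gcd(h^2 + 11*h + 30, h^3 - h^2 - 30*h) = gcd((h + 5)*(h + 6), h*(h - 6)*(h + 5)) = h + 5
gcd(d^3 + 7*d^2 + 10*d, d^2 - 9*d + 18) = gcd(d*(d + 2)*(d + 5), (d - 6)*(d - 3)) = 1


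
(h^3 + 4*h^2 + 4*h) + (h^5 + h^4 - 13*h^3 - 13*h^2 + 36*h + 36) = h^5 + h^4 - 12*h^3 - 9*h^2 + 40*h + 36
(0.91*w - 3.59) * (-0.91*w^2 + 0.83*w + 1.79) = -0.8281*w^3 + 4.0222*w^2 - 1.3508*w - 6.4261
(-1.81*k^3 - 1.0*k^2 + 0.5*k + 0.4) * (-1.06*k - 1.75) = 1.9186*k^4 + 4.2275*k^3 + 1.22*k^2 - 1.299*k - 0.7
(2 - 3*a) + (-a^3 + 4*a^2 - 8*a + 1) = -a^3 + 4*a^2 - 11*a + 3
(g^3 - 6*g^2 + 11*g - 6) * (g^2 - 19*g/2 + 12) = g^5 - 31*g^4/2 + 80*g^3 - 365*g^2/2 + 189*g - 72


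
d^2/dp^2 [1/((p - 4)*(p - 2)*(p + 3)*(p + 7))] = 2*(10*p^6 + 60*p^5 - 183*p^4 - 1084*p^3 + 1323*p^2 + 2262*p + 7324)/(p^12 + 12*p^11 - 45*p^10 - 818*p^9 + 795*p^8 + 21912*p^7 - 12403*p^6 - 278586*p^5 + 186756*p^4 + 1678760*p^3 - 1558368*p^2 - 3894912*p + 4741632)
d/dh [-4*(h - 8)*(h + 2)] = 24 - 8*h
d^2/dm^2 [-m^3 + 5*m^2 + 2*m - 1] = 10 - 6*m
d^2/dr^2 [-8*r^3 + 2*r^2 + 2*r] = 4 - 48*r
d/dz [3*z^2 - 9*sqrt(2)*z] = 6*z - 9*sqrt(2)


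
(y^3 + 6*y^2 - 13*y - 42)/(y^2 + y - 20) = (y^3 + 6*y^2 - 13*y - 42)/(y^2 + y - 20)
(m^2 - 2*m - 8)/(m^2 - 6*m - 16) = (m - 4)/(m - 8)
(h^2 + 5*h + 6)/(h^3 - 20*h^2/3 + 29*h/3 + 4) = 3*(h^2 + 5*h + 6)/(3*h^3 - 20*h^2 + 29*h + 12)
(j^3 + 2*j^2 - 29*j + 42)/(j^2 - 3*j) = j + 5 - 14/j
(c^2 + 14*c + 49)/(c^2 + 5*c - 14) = (c + 7)/(c - 2)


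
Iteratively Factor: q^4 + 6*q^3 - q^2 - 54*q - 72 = (q + 3)*(q^3 + 3*q^2 - 10*q - 24) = (q + 3)*(q + 4)*(q^2 - q - 6) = (q + 2)*(q + 3)*(q + 4)*(q - 3)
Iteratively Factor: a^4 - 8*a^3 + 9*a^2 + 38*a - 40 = (a - 5)*(a^3 - 3*a^2 - 6*a + 8) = (a - 5)*(a + 2)*(a^2 - 5*a + 4) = (a - 5)*(a - 1)*(a + 2)*(a - 4)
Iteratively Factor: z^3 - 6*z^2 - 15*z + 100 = (z + 4)*(z^2 - 10*z + 25) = (z - 5)*(z + 4)*(z - 5)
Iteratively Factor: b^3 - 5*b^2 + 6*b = (b - 3)*(b^2 - 2*b) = (b - 3)*(b - 2)*(b)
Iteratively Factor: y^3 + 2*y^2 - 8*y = (y + 4)*(y^2 - 2*y) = y*(y + 4)*(y - 2)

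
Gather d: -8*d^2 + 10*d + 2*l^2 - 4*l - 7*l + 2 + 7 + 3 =-8*d^2 + 10*d + 2*l^2 - 11*l + 12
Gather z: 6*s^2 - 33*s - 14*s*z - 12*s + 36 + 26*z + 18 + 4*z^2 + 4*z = 6*s^2 - 45*s + 4*z^2 + z*(30 - 14*s) + 54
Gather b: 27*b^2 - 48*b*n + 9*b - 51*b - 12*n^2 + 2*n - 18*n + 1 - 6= 27*b^2 + b*(-48*n - 42) - 12*n^2 - 16*n - 5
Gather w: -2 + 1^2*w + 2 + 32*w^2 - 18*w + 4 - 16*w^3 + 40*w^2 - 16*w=-16*w^3 + 72*w^2 - 33*w + 4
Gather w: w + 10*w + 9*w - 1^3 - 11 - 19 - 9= 20*w - 40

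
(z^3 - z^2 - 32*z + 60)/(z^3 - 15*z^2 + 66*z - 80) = (z + 6)/(z - 8)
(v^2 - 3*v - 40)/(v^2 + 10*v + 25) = (v - 8)/(v + 5)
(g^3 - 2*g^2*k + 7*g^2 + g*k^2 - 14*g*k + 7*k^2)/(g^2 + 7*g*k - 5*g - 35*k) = (g^3 - 2*g^2*k + 7*g^2 + g*k^2 - 14*g*k + 7*k^2)/(g^2 + 7*g*k - 5*g - 35*k)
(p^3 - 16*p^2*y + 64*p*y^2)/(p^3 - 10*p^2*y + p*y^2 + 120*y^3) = p*(-p + 8*y)/(-p^2 + 2*p*y + 15*y^2)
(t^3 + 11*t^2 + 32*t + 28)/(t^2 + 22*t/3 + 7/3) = 3*(t^2 + 4*t + 4)/(3*t + 1)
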